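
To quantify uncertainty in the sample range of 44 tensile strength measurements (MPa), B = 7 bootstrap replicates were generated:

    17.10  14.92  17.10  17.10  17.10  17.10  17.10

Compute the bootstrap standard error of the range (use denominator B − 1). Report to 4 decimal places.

SE* = 0.8240

Bootstrap SE is the standard deviation of the 7 replicate ranges.
Mean of replicates: (17.10 + 14.92 + 17.10 + 17.10 + 17.10 + 17.10 + 17.10) / 7 = 117.52000 / 7 = 16.78857
Sum of squared deviations: (+0.31143)² + (−1.86857)² + (+0.31143)² + (+0.31143)² + (+0.31143)² + (+0.31143)² + (+0.31143)² = 4.07349
Variance = 4.07349 / 6 = 0.67891
SE* = √0.67891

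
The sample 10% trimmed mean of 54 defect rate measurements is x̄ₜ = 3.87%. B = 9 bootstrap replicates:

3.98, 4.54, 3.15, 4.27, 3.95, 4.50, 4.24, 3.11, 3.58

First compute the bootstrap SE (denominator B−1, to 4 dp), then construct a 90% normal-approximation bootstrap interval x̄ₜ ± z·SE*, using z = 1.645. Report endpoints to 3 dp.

(2.985, 4.755)

Mean of replicates = 3.9244; sum of squared deviations = 2.3146; SE* = √(2.3146/8) = 0.5379
Margin = 1.645 × 0.5379 = 0.8848
Interval: 3.87 ± 0.8848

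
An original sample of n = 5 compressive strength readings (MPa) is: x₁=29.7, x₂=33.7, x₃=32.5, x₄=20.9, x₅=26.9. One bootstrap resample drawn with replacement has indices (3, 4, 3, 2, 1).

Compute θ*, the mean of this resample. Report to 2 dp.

θ* = 29.86

Resample values: 32.5, 20.9, 32.5, 33.7, 29.7.
Mean = (32.5 + 20.9 + 32.5 + 33.7 + 29.7) / 5 = 149.30 / 5 = 29.86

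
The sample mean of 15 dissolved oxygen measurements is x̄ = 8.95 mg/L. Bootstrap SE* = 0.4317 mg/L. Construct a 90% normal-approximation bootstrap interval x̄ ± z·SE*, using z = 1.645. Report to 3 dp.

(8.240, 9.660)

Margin = 1.645 × 0.4317 = 0.7101
Interval: 8.95 ± 0.7101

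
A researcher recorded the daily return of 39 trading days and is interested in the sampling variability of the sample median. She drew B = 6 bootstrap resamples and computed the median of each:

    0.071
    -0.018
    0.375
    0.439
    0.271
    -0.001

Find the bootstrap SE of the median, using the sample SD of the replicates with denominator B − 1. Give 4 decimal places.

SE* = 0.1983

Bootstrap SE is the standard deviation of the 6 replicate medians.
Mean of replicates: (0.071 + (-0.018) + 0.375 + 0.439 + 0.271 + (-0.001)) / 6 = 1.13700 / 6 = 0.18950
Sum of squared deviations: (−0.11850)² + (−0.20750)² + (+0.18550)² + (+0.24950)² + (+0.08150)² + (−0.19050)² = 0.19669
Variance = 0.19669 / 5 = 0.03934
SE* = √0.03934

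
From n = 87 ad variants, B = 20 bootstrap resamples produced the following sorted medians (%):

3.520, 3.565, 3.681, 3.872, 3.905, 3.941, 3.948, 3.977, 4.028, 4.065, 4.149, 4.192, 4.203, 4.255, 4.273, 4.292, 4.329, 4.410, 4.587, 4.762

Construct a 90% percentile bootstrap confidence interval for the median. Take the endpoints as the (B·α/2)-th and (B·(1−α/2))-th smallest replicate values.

(3.520, 4.587)

α = 0.10; lower rank = 20 × 0.050 = 1; upper rank = 20 × 0.950 = 19.
The 1st smallest replicate is 3.520; the 19th is 4.587.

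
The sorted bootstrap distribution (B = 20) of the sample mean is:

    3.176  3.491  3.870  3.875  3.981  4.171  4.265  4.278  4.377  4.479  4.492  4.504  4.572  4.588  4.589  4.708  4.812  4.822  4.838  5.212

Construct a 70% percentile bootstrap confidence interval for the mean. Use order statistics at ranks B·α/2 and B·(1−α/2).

(3.870, 4.812)

α = 0.30; lower rank = 20 × 0.150 = 3; upper rank = 20 × 0.850 = 17.
The 3rd smallest replicate is 3.870; the 17th is 4.812.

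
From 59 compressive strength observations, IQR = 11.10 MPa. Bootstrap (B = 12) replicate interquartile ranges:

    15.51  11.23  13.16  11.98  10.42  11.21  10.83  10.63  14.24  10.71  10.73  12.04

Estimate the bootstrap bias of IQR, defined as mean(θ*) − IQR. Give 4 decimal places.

bias = +0.7908

mean(θ*) = (15.51 + 11.23 + 13.16 + 11.98 + 10.42 + 11.21 + 10.83 + 10.63 + 14.24 + 10.71 + 10.73 + 12.04) / 12 = 11.89083
bias = 11.89083 − 11.10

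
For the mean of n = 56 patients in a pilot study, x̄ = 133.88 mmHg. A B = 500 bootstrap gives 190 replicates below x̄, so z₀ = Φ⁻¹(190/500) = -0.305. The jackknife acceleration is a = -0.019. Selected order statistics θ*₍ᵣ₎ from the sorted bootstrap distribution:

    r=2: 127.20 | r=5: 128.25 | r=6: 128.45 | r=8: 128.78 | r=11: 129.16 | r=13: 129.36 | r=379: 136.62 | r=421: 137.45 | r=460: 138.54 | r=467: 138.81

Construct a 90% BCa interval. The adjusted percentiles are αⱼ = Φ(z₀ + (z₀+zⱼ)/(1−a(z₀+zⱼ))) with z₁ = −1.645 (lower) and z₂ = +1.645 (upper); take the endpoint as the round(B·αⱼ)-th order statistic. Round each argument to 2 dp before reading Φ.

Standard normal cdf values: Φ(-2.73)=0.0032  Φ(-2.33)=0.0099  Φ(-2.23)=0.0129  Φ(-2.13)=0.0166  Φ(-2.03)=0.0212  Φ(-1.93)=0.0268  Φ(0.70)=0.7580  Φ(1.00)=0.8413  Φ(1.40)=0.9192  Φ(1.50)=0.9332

(128.25, 137.45)

Lower: z₀ + z₁ = -0.305 + (-1.645) = -1.950; 1 − a(z₀+z₁) = 1 − (-0.019)(-1.950) = 0.9629; argument = -0.305 + (-1.950)/0.9629 = -2.3300 → -2.33.
α₁ = Φ(-2.33) = 0.0099; rank = round(500 × 0.0099) = 5; θ*₍5₎ = 128.25.
Upper: z₀ + z₂ = 1.340; 1 − a(z₀+z₂) = 1.0255; argument = 1.0017 → 1.00; α₂ = 0.8413; rank = 421; θ*₍421₎ = 137.45.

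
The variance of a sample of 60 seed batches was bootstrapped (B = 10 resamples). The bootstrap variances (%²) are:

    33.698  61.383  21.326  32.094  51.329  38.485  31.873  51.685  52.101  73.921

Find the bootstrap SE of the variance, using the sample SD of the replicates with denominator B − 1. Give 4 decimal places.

SE* = 16.0176

Bootstrap SE is the standard deviation of the 10 replicate variances.
Mean of replicates: (33.698 + 61.383 + 21.326 + 32.094 + 51.329 + 38.485 + 31.873 + 51.685 + 52.101 + 73.921) / 10 = 447.89500 / 10 = 44.78950
Sum of squared deviations: (−11.09150)² + (+16.59350)² + (−23.46350)² + (−12.69550)² + (+6.53950)² + (−6.30450)² + (−12.91650)² + (+6.89550)² + (+7.31150)² + (+29.13150)² = 2309.07516
Variance = 2309.07516 / 9 = 256.56391
SE* = √256.56391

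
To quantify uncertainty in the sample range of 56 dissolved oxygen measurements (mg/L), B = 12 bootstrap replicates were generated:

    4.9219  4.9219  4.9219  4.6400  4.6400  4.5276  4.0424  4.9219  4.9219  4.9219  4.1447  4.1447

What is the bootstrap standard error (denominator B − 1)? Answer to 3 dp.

Bootstrap SE is the standard deviation of the 12 replicate ranges.
Mean of replicates: (4.9219 + 4.9219 + 4.9219 + 4.6400 + 4.6400 + 4.5276 + 4.0424 + 4.9219 + 4.9219 + 4.9219 + 4.1447 + 4.1447) / 12 = 55.67080 / 12 = 4.63923
Sum of squared deviations: (+0.28267)² + (+0.28267)² + (+0.28267)² + (+0.00077)² + (+0.00077)² + (−0.11163)² + (−0.59683)² + (+0.28267)² + (+0.28267)² + (+0.28267)² + (−0.49453)² + (−0.49453)² = 1.33720
Variance = 1.33720 / 11 = 0.12156
SE* = √0.12156

SE* = 0.349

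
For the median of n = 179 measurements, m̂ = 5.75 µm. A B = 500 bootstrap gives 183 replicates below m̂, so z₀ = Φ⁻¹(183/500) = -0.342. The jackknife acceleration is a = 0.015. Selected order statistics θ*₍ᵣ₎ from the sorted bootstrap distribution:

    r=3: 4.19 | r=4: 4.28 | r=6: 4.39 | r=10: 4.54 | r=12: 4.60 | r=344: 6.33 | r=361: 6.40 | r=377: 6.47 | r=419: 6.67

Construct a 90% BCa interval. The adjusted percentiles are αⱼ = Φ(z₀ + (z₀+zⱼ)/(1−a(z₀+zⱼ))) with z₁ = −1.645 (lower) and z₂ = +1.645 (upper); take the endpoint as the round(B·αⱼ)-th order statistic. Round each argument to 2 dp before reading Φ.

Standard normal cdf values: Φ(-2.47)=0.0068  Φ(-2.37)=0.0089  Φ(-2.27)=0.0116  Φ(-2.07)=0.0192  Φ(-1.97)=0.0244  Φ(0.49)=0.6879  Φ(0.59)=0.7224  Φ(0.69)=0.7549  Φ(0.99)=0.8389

Lower: z₀ + z₁ = -0.342 + (-1.645) = -1.987; 1 − a(z₀+z₁) = 1 − (0.015)(-1.987) = 1.0298; argument = -0.342 + (-1.987)/1.0298 = -2.2715 → -2.27.
α₁ = Φ(-2.27) = 0.0116; rank = round(500 × 0.0116) = 6; θ*₍6₎ = 4.39.
Upper: z₀ + z₂ = 1.303; 1 − a(z₀+z₂) = 0.9805; argument = 0.9870 → 0.99; α₂ = 0.8389; rank = 419; θ*₍419₎ = 6.67.

(4.39, 6.67)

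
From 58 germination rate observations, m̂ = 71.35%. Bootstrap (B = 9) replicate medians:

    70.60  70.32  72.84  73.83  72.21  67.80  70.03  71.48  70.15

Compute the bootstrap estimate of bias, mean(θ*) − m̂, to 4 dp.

bias = −0.3211

mean(θ*) = (70.60 + 70.32 + 72.84 + 73.83 + 72.21 + 67.80 + 70.03 + 71.48 + 70.15) / 9 = 71.02889
bias = 71.02889 − 71.35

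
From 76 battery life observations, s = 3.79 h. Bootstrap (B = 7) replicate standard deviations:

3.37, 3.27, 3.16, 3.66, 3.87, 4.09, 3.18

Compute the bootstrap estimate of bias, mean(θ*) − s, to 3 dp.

mean(θ*) = (3.37 + 3.27 + 3.16 + 3.66 + 3.87 + 4.09 + 3.18) / 7 = 3.5143
bias = 3.5143 − 3.79

bias = −0.276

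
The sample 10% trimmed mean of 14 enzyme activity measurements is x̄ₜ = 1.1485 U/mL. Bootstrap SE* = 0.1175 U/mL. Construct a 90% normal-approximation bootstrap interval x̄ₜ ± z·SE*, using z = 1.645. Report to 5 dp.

(0.95521, 1.34179)

Margin = 1.645 × 0.1175 = 0.193288
Interval: 1.1485 ± 0.193288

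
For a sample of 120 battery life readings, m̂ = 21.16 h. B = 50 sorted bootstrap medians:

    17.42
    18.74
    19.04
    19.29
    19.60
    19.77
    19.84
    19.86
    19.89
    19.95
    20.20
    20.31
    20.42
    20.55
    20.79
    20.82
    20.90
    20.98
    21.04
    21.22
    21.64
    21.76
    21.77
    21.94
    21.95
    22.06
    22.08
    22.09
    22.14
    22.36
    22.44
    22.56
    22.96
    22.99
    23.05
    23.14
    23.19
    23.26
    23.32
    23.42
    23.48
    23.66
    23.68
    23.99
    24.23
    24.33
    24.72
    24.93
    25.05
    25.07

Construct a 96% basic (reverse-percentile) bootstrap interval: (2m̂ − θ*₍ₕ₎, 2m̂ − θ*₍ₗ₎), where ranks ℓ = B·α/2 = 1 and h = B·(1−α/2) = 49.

(17.27, 24.90)

Percentile endpoints at ranks 1 and 49: θ*₍1₎ = 17.42, θ*₍49₎ = 25.05.
Basic interval reflects these around m̂:
  lower = 2 × 21.16 − 25.05 = 17.27
  upper = 2 × 21.16 − 17.42 = 24.90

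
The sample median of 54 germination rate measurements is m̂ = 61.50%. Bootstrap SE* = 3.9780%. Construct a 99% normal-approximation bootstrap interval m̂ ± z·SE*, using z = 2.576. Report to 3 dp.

(51.253, 71.747)

Margin = 2.576 × 3.9780 = 10.2473
Interval: 61.50 ± 10.2473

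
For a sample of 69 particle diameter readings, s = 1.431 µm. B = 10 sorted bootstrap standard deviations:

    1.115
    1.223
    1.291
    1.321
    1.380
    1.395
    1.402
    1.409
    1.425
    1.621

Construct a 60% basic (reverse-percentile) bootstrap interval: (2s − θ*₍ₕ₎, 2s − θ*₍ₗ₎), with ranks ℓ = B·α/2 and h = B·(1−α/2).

(1.453, 1.639)

Percentile endpoints at ranks 2 and 8: θ*₍2₎ = 1.223, θ*₍8₎ = 1.409.
Basic interval reflects these around s:
  lower = 2 × 1.431 − 1.409 = 1.453
  upper = 2 × 1.431 − 1.223 = 1.639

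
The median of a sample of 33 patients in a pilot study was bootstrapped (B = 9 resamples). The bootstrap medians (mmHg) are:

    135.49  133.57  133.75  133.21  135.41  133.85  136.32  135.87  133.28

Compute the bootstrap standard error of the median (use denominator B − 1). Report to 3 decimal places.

SE* = 1.224

Bootstrap SE is the standard deviation of the 9 replicate medians.
Mean of replicates: (135.49 + 133.57 + 133.75 + 133.21 + 135.41 + 133.85 + 136.32 + 135.87 + 133.28) / 9 = 1210.7500 / 9 = 134.5278
Sum of squared deviations: (+0.9622)² + (−0.9578)² + (−0.7778)² + (−1.3178)² + (+0.8822)² + (−0.6778)² + (+1.7922)² + (+1.3422)² + (−1.2478)² = 11.9930
Variance = 11.9930 / 8 = 1.4991
SE* = √1.4991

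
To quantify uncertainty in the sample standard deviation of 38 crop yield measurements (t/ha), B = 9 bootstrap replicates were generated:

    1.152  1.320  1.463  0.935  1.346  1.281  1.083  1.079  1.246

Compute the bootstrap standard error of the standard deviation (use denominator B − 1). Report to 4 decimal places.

Bootstrap SE is the standard deviation of the 9 replicate standard deviations.
Mean of replicates: (1.152 + 1.320 + 1.463 + 0.935 + 1.346 + 1.281 + 1.083 + 1.079 + 1.246) / 9 = 10.90500 / 9 = 1.21167
Sum of squared deviations: (−0.05967)² + (+0.10833)² + (+0.25133)² + (−0.27667)² + (+0.13433)² + (+0.06933)² + (−0.12867)² + (−0.13267)² + (+0.03433)² = 0.21320
Variance = 0.21320 / 8 = 0.02665
SE* = √0.02665

SE* = 0.1632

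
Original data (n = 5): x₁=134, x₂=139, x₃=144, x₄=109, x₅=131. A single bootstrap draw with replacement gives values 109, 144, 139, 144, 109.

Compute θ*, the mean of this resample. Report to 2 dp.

θ* = 129.00

Mean = (109 + 144 + 139 + 144 + 109) / 5 = 645.0 / 5 = 129.00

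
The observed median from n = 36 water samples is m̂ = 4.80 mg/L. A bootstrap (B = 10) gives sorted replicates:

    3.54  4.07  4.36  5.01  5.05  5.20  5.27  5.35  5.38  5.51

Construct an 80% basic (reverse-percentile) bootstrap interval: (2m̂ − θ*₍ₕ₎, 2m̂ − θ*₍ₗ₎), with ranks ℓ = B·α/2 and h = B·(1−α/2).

Percentile endpoints at ranks 1 and 9: θ*₍1₎ = 3.54, θ*₍9₎ = 5.38.
Basic interval reflects these around m̂:
  lower = 2 × 4.80 − 5.38 = 4.22
  upper = 2 × 4.80 − 3.54 = 6.06

(4.22, 6.06)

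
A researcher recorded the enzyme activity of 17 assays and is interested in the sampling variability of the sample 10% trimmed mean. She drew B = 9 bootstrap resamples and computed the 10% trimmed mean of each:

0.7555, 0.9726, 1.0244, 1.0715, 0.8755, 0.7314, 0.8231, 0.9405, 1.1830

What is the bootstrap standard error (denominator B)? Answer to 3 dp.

SE* = 0.141

Bootstrap SE is the standard deviation of the 9 replicate 10% trimmed means.
Mean of replicates: (0.7555 + 0.9726 + 1.0244 + 1.0715 + 0.8755 + 0.7314 + 0.8231 + 0.9405 + 1.1830) / 9 = 8.37750 / 9 = 0.93083
Sum of squared deviations: (−0.17533)² + (+0.04177)² + (+0.09357)² + (+0.14067)² + (−0.05533)² + (−0.19943)² + (−0.10773)² + (+0.00967)² + (+0.25217)² = 0.17915
Variance = 0.17915 / 9 = 0.01991
SE* = √0.01991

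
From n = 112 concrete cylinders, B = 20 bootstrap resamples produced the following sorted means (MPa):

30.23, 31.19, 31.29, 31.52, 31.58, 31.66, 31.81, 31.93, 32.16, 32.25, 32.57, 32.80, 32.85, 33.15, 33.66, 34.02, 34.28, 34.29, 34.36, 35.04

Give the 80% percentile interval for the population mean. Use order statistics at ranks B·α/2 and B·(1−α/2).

(31.19, 34.29)

α = 0.20; lower rank = 20 × 0.100 = 2; upper rank = 20 × 0.900 = 18.
The 2nd smallest replicate is 31.19; the 18th is 34.29.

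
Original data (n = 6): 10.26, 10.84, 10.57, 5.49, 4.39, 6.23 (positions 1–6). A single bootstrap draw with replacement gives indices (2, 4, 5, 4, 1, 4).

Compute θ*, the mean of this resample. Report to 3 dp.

Resample values: 10.84, 5.49, 4.39, 5.49, 10.26, 5.49.
Mean = (10.84 + 5.49 + 4.39 + 5.49 + 10.26 + 5.49) / 6 = 41.960 / 6 = 6.993

θ* = 6.993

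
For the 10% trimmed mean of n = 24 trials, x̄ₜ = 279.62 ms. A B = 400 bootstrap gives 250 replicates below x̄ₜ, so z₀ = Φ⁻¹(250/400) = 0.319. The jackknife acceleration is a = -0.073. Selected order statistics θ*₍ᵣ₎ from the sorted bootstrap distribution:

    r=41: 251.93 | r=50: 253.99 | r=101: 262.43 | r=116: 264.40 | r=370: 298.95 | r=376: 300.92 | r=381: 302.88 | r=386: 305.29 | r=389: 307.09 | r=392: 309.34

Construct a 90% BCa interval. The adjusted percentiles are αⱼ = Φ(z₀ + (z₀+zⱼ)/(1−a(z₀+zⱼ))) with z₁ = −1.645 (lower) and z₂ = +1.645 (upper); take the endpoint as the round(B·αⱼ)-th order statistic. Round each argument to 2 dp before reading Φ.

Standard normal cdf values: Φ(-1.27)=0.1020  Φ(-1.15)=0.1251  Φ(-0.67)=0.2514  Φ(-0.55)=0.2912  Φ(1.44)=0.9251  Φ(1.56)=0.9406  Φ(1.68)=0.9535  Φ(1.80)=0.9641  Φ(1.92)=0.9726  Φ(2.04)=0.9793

Lower: z₀ + z₁ = 0.319 + (-1.645) = -1.326; 1 − a(z₀+z₁) = 1 − (-0.073)(-1.326) = 0.9032; argument = 0.319 + (-1.326)/0.9032 = -1.1491 → -1.15.
α₁ = Φ(-1.15) = 0.1251; rank = round(400 × 0.1251) = 50; θ*₍50₎ = 253.99.
Upper: z₀ + z₂ = 1.964; 1 − a(z₀+z₂) = 1.1434; argument = 2.0367 → 2.04; α₂ = 0.9793; rank = 392; θ*₍392₎ = 309.34.

(253.99, 309.34)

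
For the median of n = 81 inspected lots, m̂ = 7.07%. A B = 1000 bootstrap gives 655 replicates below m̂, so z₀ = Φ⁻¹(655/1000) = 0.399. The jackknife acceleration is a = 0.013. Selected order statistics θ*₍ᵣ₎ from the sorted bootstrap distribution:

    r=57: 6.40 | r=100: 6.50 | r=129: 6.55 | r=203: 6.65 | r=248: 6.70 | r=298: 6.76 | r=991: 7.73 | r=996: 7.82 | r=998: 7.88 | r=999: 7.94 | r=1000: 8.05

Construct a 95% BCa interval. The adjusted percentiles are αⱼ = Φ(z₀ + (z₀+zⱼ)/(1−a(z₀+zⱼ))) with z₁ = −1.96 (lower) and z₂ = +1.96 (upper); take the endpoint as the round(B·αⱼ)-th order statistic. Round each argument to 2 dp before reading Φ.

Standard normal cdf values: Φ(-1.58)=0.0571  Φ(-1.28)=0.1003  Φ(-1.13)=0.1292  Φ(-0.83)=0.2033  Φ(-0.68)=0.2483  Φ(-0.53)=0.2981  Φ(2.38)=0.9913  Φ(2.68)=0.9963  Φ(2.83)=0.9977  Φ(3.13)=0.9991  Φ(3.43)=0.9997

(6.55, 7.88)

Lower: z₀ + z₁ = 0.399 + (-1.960) = -1.561; 1 − a(z₀+z₁) = 1 − (0.013)(-1.561) = 1.0203; argument = 0.399 + (-1.561)/1.0203 = -1.1310 → -1.13.
α₁ = Φ(-1.13) = 0.1292; rank = round(1000 × 0.1292) = 129; θ*₍129₎ = 6.55.
Upper: z₀ + z₂ = 2.359; 1 − a(z₀+z₂) = 0.9693; argument = 2.8326 → 2.83; α₂ = 0.9977; rank = 998; θ*₍998₎ = 7.88.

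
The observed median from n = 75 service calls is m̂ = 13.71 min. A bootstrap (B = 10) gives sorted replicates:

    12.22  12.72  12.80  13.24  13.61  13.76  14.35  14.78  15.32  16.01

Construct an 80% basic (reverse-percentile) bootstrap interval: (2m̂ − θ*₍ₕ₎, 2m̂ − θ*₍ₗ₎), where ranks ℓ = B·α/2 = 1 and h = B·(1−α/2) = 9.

(12.10, 15.20)

Percentile endpoints at ranks 1 and 9: θ*₍1₎ = 12.22, θ*₍9₎ = 15.32.
Basic interval reflects these around m̂:
  lower = 2 × 13.71 − 15.32 = 12.10
  upper = 2 × 13.71 − 12.22 = 15.20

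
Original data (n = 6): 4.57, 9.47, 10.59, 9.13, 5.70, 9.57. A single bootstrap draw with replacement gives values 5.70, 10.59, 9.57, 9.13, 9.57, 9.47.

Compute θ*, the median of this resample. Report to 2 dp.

Sorted: 5.70, 9.13, 9.47, 9.57, 9.57, 10.59
Median = average of the two middle values = 9.52

θ* = 9.52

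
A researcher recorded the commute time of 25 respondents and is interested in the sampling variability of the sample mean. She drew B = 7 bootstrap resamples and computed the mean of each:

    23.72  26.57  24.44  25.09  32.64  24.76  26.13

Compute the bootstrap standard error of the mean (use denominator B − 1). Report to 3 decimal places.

Bootstrap SE is the standard deviation of the 7 replicate means.
Mean of replicates: (23.72 + 26.57 + 24.44 + 25.09 + 32.64 + 24.76 + 26.13) / 7 = 183.3500 / 7 = 26.1929
Sum of squared deviations: (−2.4729)² + (+0.3771)² + (−1.7529)² + (−1.1029)² + (+6.4471)² + (−1.4329)² + (−0.0629)² = 54.1687
Variance = 54.1687 / 6 = 9.0281
SE* = √9.0281

SE* = 3.005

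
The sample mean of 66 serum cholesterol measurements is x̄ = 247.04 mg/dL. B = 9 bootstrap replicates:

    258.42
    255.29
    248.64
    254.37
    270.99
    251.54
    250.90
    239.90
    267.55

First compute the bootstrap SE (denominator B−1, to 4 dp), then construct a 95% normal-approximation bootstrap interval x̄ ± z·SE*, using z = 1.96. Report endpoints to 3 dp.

Mean of replicates = 255.2889; sum of squared deviations = 721.8501; SE* = √(721.8501/8) = 9.4990
Margin = 1.96 × 9.4990 = 18.6180
Interval: 247.04 ± 18.6180

(228.422, 265.658)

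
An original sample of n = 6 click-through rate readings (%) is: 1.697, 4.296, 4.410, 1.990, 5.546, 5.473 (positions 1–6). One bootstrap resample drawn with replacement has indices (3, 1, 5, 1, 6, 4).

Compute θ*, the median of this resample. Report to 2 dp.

θ* = 3.20

Resample values: 4.410, 1.697, 5.546, 1.697, 5.473, 1.990.
Sorted: 1.697, 1.697, 1.990, 4.410, 5.473, 5.546
Median = average of the two middle values = 3.20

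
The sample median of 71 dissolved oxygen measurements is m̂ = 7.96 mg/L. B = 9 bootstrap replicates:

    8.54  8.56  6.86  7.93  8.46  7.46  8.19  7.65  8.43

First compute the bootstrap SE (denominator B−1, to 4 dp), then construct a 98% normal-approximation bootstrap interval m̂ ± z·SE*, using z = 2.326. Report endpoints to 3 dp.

Mean of replicates = 8.0089; sum of squared deviations = 2.7557; SE* = √(2.7557/8) = 0.5869
Margin = 2.326 × 0.5869 = 1.3651
Interval: 7.96 ± 1.3651

(6.595, 9.325)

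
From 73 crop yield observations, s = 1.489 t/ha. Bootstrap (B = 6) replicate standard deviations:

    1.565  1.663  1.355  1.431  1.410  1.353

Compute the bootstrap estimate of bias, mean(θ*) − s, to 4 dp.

bias = −0.0262

mean(θ*) = (1.565 + 1.663 + 1.355 + 1.431 + 1.410 + 1.353) / 6 = 1.46283
bias = 1.46283 − 1.489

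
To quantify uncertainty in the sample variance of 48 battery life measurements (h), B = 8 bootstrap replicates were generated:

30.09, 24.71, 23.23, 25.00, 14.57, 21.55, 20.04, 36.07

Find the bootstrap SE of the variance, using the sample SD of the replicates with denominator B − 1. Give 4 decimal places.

Bootstrap SE is the standard deviation of the 8 replicate variances.
Mean of replicates: (30.09 + 24.71 + 23.23 + 25.00 + 14.57 + 21.55 + 20.04 + 36.07) / 8 = 195.26000 / 8 = 24.40750
Sum of squared deviations: (+5.68250)² + (+0.30250)² + (−1.17750)² + (+0.59250)² + (−9.83750)² + (−2.85750)² + (−4.36750)² + (+11.66250)² = 294.15055
Variance = 294.15055 / 7 = 42.02151
SE* = √42.02151

SE* = 6.4824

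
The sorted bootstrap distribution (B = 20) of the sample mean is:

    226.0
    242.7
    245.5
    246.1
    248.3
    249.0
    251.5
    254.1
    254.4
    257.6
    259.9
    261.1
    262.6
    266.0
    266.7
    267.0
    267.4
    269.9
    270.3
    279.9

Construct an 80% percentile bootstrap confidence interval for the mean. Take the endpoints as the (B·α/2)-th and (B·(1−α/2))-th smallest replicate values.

α = 0.20; lower rank = 20 × 0.100 = 2; upper rank = 20 × 0.900 = 18.
The 2nd smallest replicate is 242.7; the 18th is 269.9.

(242.7, 269.9)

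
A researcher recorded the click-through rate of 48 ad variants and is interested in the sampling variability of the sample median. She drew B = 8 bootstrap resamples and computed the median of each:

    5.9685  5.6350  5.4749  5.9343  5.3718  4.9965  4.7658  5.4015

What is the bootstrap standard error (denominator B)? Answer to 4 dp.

SE* = 0.3905

Bootstrap SE is the standard deviation of the 8 replicate medians.
Mean of replicates: (5.9685 + 5.6350 + 5.4749 + 5.9343 + 5.3718 + 4.9965 + 4.7658 + 5.4015) / 8 = 43.54830 / 8 = 5.44354
Sum of squared deviations: (+0.52496)² + (+0.19146)² + (+0.03136)² + (+0.49076)² + (−0.07174)² + (−0.44704)² + (−0.67774)² + (−0.04204)² = 1.22016
Variance = 1.22016 / 8 = 0.15252
SE* = √0.15252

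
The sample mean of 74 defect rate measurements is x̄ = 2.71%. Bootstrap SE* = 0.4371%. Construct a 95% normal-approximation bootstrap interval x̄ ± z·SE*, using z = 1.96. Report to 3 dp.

Margin = 1.96 × 0.4371 = 0.8567
Interval: 2.71 ± 0.8567

(1.853, 3.567)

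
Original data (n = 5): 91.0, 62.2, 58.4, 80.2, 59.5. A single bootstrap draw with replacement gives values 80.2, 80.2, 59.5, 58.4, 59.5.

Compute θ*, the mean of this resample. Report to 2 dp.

θ* = 67.56

Mean = (80.2 + 80.2 + 59.5 + 58.4 + 59.5) / 5 = 337.80 / 5 = 67.56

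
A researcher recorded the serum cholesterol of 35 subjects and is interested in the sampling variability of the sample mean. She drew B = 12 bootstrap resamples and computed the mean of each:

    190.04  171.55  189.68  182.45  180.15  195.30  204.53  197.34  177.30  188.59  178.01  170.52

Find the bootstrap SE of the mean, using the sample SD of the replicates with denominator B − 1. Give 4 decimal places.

SE* = 10.5582

Bootstrap SE is the standard deviation of the 12 replicate means.
Mean of replicates: (190.04 + 171.55 + 189.68 + 182.45 + 180.15 + 195.30 + 204.53 + 197.34 + 177.30 + 188.59 + 178.01 + 170.52) / 12 = 2225.46000 / 12 = 185.45500
Sum of squared deviations: (+4.58500)² + (−13.90500)² + (+4.22500)² + (−3.00500)² + (−5.30500)² + (+9.84500)² + (+19.07500)² + (+11.88500)² + (−8.15500)² + (+3.13500)² + (−7.44500)² + (−14.93500)² = 1226.24230
Variance = 1226.24230 / 11 = 111.47657
SE* = √111.47657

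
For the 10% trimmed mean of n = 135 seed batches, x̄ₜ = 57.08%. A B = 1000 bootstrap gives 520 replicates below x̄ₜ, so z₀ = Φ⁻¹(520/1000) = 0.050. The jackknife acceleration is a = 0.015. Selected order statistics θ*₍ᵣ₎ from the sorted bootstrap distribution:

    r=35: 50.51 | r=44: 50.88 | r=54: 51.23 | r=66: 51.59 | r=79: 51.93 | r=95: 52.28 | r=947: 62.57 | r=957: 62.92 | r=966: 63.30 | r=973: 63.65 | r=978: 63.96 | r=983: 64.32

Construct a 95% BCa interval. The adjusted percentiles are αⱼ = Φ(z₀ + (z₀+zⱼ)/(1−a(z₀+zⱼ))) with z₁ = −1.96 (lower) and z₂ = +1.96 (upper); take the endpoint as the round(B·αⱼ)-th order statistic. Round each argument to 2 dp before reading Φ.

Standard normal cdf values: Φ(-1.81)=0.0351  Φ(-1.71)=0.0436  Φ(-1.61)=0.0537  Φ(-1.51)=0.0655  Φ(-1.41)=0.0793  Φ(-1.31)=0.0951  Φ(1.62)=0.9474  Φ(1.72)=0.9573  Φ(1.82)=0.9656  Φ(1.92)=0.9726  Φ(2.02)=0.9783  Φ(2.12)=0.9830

Lower: z₀ + z₁ = 0.050 + (-1.960) = -1.910; 1 − a(z₀+z₁) = 1 − (0.015)(-1.910) = 1.0287; argument = 0.050 + (-1.910)/1.0287 = -1.8068 → -1.81.
α₁ = Φ(-1.81) = 0.0351; rank = round(1000 × 0.0351) = 35; θ*₍35₎ = 50.51.
Upper: z₀ + z₂ = 2.010; 1 − a(z₀+z₂) = 0.9698; argument = 2.1225 → 2.12; α₂ = 0.9830; rank = 983; θ*₍983₎ = 64.32.

(50.51, 64.32)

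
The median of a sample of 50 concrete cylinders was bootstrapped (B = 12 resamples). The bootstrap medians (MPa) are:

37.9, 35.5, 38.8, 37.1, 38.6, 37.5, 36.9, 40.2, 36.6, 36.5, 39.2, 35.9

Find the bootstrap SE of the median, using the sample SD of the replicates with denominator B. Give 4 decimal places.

SE* = 1.3567

Bootstrap SE is the standard deviation of the 12 replicate medians.
Mean of replicates: (37.9 + 35.5 + 38.8 + 37.1 + 38.6 + 37.5 + 36.9 + 40.2 + 36.6 + 36.5 + 39.2 + 35.9) / 12 = 450.70000 / 12 = 37.55833
Sum of squared deviations: (+0.34167)² + (−2.05833)² + (+1.24167)² + (−0.45833)² + (+1.04167)² + (−0.05833)² + (−0.65833)² + (+2.64167)² + (−0.95833)² + (−1.05833)² + (+1.64167)² + (−1.65833)² = 22.08917
Variance = 22.08917 / 12 = 1.84076
SE* = √1.84076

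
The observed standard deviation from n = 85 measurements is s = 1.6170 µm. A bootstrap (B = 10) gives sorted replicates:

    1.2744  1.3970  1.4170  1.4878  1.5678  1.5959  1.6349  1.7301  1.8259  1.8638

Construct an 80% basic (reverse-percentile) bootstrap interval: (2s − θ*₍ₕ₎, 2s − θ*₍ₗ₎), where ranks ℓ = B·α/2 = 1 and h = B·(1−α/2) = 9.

Percentile endpoints at ranks 1 and 9: θ*₍1₎ = 1.2744, θ*₍9₎ = 1.8259.
Basic interval reflects these around s:
  lower = 2 × 1.6170 − 1.8259 = 1.4081
  upper = 2 × 1.6170 − 1.2744 = 1.9596

(1.4081, 1.9596)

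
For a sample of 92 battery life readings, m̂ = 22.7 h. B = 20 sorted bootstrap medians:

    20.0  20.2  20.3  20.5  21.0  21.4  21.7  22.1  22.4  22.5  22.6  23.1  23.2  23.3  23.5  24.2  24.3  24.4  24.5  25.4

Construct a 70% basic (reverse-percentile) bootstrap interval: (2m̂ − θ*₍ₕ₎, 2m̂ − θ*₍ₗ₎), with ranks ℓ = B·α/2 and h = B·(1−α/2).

(21.1, 25.1)

Percentile endpoints at ranks 3 and 17: θ*₍3₎ = 20.3, θ*₍17₎ = 24.3.
Basic interval reflects these around m̂:
  lower = 2 × 22.7 − 24.3 = 21.1
  upper = 2 × 22.7 − 20.3 = 25.1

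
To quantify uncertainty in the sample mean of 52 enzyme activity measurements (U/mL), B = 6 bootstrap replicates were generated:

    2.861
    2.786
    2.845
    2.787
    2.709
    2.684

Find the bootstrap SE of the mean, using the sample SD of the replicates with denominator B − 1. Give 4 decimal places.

SE* = 0.0709

Bootstrap SE is the standard deviation of the 6 replicate means.
Mean of replicates: (2.861 + 2.786 + 2.845 + 2.787 + 2.709 + 2.684) / 6 = 16.67200 / 6 = 2.77867
Sum of squared deviations: (+0.08233)² + (+0.00733)² + (+0.06633)² + (+0.00833)² + (−0.06967)² + (−0.09467)² = 0.02512
Variance = 0.02512 / 5 = 0.00502
SE* = √0.00502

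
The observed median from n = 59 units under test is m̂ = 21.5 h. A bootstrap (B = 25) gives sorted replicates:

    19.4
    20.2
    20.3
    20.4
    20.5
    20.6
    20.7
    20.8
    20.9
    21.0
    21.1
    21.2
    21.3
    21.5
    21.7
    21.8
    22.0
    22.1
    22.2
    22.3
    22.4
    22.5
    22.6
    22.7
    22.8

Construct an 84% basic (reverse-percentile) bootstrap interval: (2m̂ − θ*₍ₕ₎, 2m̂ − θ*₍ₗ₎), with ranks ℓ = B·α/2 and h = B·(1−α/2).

(20.4, 22.8)

Percentile endpoints at ranks 2 and 23: θ*₍2₎ = 20.2, θ*₍23₎ = 22.6.
Basic interval reflects these around m̂:
  lower = 2 × 21.5 − 22.6 = 20.4
  upper = 2 × 21.5 − 20.2 = 22.8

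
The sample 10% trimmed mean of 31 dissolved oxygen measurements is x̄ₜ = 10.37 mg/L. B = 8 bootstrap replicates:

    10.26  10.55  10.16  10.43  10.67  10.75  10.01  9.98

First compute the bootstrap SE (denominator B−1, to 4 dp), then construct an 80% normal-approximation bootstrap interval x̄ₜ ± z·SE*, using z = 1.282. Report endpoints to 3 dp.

(9.993, 10.747)

Mean of replicates = 10.3513; sum of squared deviations = 0.6055; SE* = √(0.6055/7) = 0.2941
Margin = 1.282 × 0.2941 = 0.3770
Interval: 10.37 ± 0.3770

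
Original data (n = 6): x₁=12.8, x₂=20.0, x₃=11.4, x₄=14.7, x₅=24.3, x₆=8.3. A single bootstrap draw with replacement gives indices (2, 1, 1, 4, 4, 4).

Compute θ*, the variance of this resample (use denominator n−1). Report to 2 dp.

Resample values: 20.0, 12.8, 12.8, 14.7, 14.7, 14.7.
Mean = 14.9500; sum of squared deviations = 34.9350
s² = 34.9350 / 5 = 6.9870

θ* = 6.99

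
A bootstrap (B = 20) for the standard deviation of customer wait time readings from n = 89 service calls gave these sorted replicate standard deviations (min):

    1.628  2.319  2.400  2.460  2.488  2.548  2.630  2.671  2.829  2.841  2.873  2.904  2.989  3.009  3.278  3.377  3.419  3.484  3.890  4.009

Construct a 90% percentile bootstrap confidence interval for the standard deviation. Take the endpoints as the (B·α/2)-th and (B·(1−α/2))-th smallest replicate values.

α = 0.10; lower rank = 20 × 0.050 = 1; upper rank = 20 × 0.950 = 19.
The 1st smallest replicate is 1.628; the 19th is 3.890.

(1.628, 3.890)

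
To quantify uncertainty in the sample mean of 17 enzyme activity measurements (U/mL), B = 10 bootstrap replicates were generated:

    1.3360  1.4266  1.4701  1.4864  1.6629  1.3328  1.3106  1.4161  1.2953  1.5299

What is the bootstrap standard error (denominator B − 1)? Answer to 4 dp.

Bootstrap SE is the standard deviation of the 10 replicate means.
Mean of replicates: (1.3360 + 1.4266 + 1.4701 + 1.4864 + 1.6629 + 1.3328 + 1.3106 + 1.4161 + 1.2953 + 1.5299) / 10 = 14.26670 / 10 = 1.42667
Sum of squared deviations: (−0.09067)² + (−0.00007)² + (+0.04343)² + (+0.05973)² + (+0.23623)² + (−0.09387)² + (−0.11607)² + (−0.01057)² + (−0.13137)² + (+0.10323)² = 0.11979
Variance = 0.11979 / 9 = 0.01331
SE* = √0.01331

SE* = 0.1154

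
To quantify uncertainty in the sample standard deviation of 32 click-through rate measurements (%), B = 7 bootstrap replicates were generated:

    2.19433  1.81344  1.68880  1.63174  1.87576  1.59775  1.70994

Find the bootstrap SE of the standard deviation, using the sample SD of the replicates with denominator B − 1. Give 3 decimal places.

SE* = 0.204

Bootstrap SE is the standard deviation of the 7 replicate standard deviations.
Mean of replicates: (2.19433 + 1.81344 + 1.68880 + 1.63174 + 1.87576 + 1.59775 + 1.70994) / 7 = 12.511760 / 7 = 1.787394
Sum of squared deviations: (+0.406936)² + (+0.026046)² + (−0.098594)² + (−0.155654)² + (+0.088366)² + (−0.189644)² + (−0.077454)² = 0.249997
Variance = 0.249997 / 6 = 0.041666
SE* = √0.041666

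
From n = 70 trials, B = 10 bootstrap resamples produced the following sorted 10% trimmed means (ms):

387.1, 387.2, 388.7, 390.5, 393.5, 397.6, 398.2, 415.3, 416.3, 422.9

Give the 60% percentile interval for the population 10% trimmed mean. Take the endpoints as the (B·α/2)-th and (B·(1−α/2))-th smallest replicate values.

(387.2, 415.3)

α = 0.40; lower rank = 10 × 0.200 = 2; upper rank = 10 × 0.800 = 8.
The 2nd smallest replicate is 387.2; the 8th is 415.3.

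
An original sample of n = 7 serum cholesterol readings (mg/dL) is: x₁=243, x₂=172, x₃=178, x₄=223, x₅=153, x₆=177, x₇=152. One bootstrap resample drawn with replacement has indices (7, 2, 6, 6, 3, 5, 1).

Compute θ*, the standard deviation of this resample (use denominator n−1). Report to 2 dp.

θ* = 30.44

Resample values: 152, 172, 177, 177, 178, 153, 243.
Mean = 178.8571; sum of squared deviations = 5558.8571
s² = 5558.8571 / 6 = 926.4762
s = √926.4762 = 30.44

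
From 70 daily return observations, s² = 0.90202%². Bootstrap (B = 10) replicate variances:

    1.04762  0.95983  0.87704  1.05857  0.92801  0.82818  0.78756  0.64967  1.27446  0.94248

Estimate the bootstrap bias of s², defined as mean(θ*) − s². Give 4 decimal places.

mean(θ*) = (1.04762 + 0.95983 + 0.87704 + 1.05857 + 0.92801 + 0.82818 + 0.78756 + 0.64967 + 1.27446 + 0.94248) / 10 = 0.93534
bias = 0.93534 − 0.90202

bias = +0.0333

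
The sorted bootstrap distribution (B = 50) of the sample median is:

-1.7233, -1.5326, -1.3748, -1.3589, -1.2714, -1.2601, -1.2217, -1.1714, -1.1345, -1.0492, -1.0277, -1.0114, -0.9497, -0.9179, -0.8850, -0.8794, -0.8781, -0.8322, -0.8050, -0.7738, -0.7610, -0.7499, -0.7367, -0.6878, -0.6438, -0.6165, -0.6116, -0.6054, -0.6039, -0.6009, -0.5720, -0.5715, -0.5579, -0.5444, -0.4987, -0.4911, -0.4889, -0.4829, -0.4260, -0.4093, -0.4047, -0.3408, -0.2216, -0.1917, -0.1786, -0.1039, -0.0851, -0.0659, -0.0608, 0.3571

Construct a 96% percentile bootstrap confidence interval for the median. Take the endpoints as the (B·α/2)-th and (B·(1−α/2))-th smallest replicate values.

(-1.7233, -0.0608)

α = 0.04; lower rank = 50 × 0.020 = 1; upper rank = 50 × 0.980 = 49.
The 1st smallest replicate is -1.7233; the 49th is -0.0608.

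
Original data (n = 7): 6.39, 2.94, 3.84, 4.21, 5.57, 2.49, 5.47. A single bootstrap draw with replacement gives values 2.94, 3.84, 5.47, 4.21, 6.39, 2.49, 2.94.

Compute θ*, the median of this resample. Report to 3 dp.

Sorted: 2.49, 2.94, 2.94, 3.84, 4.21, 5.47, 6.39
Median = middle value = 3.840

θ* = 3.840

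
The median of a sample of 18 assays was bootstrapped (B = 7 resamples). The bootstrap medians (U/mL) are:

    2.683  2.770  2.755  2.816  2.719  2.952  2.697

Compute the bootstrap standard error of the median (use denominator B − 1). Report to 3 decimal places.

SE* = 0.092

Bootstrap SE is the standard deviation of the 7 replicate medians.
Mean of replicates: (2.683 + 2.770 + 2.755 + 2.816 + 2.719 + 2.952 + 2.697) / 7 = 19.3920 / 7 = 2.7703
Sum of squared deviations: (−0.0873)² + (−0.0003)² + (−0.0153)² + (+0.0457)² + (−0.0513)² + (+0.1817)² + (−0.0733)² = 0.0510
Variance = 0.0510 / 6 = 0.0085
SE* = √0.0085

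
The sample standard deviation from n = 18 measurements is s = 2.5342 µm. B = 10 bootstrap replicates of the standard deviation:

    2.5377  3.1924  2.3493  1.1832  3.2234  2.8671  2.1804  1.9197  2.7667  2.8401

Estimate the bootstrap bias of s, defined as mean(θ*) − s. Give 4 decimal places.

bias = −0.0282

mean(θ*) = (2.5377 + 3.1924 + 2.3493 + 1.1832 + 3.2234 + 2.8671 + 2.1804 + 1.9197 + 2.7667 + 2.8401) / 10 = 2.50600
bias = 2.50600 − 2.5342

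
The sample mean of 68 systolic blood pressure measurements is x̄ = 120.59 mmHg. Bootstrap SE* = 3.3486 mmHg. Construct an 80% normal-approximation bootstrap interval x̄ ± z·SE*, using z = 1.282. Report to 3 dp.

(116.297, 124.883)

Margin = 1.282 × 3.3486 = 4.2929
Interval: 120.59 ± 4.2929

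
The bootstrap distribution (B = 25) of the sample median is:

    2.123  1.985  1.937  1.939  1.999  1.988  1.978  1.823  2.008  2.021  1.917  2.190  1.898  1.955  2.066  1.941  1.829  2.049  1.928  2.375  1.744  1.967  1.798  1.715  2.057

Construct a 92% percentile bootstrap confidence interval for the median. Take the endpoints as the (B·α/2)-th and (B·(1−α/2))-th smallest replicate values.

(1.715, 2.190)

Sorted replicates: 1.715, 1.744, 1.798, 1.823, 1.829, 1.898, 1.917, 1.928, 1.937, 1.939, 1.941, 1.955, 1.967, 1.978, 1.985, 1.988, 1.999, 2.008, 2.021, 2.049, 2.057, 2.066, 2.123, 2.190, 2.375
α = 0.08; lower rank = 25 × 0.040 = 1; upper rank = 25 × 0.960 = 24.
The 1st smallest replicate is 1.715; the 24th is 2.190.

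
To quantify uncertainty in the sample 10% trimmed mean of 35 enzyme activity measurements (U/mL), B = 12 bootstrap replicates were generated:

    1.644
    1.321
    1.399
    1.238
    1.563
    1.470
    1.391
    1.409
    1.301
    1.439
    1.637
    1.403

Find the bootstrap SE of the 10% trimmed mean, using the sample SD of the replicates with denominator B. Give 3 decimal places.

Bootstrap SE is the standard deviation of the 12 replicate 10% trimmed means.
Mean of replicates: (1.644 + 1.321 + 1.399 + 1.238 + 1.563 + 1.470 + 1.391 + 1.409 + 1.301 + 1.439 + 1.637 + 1.403) / 12 = 17.2150 / 12 = 1.4346
Sum of squared deviations: (+0.2094)² + (−0.1136)² + (−0.0356)² + (−0.1966)² + (+0.1284)² + (+0.0354)² + (−0.0436)² + (−0.0256)² + (−0.1336)² + (+0.0044)² + (+0.2024)² + (−0.0316)² = 0.1768
Variance = 0.1768 / 12 = 0.0147
SE* = √0.0147

SE* = 0.121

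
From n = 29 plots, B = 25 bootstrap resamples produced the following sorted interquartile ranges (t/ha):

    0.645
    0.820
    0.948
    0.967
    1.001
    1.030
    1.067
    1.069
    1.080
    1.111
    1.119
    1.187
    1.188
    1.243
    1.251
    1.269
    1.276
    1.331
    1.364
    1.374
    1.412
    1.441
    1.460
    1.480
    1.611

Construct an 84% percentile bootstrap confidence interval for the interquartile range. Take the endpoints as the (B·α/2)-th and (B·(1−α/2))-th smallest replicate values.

(0.820, 1.460)

α = 0.16; lower rank = 25 × 0.080 = 2; upper rank = 25 × 0.920 = 23.
The 2nd smallest replicate is 0.820; the 23rd is 1.460.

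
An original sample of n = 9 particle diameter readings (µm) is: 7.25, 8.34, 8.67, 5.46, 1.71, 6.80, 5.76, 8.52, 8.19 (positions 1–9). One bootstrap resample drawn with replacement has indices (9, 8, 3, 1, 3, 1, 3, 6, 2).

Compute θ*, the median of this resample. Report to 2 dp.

Resample values: 8.19, 8.52, 8.67, 7.25, 8.67, 7.25, 8.67, 6.80, 8.34.
Sorted: 6.80, 7.25, 7.25, 8.19, 8.34, 8.52, 8.67, 8.67, 8.67
Median = middle value = 8.34

θ* = 8.34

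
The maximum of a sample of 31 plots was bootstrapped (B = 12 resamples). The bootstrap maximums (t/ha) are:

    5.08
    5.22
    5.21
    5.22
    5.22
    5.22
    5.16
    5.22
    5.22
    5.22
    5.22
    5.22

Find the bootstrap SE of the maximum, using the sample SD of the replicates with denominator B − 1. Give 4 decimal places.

SE* = 0.0422

Bootstrap SE is the standard deviation of the 12 replicate maximums.
Mean of replicates: (5.08 + 5.22 + 5.21 + 5.22 + 5.22 + 5.22 + 5.16 + 5.22 + 5.22 + 5.22 + 5.22 + 5.22) / 12 = 62.43000 / 12 = 5.20250
Sum of squared deviations: (−0.12250)² + (+0.01750)² + (+0.00750)² + (+0.01750)² + (+0.01750)² + (+0.01750)² + (−0.04250)² + (+0.01750)² + (+0.01750)² + (+0.01750)² + (+0.01750)² + (+0.01750)² = 0.01962
Variance = 0.01962 / 11 = 0.00178
SE* = √0.00178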